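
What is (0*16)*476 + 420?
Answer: 420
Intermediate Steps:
(0*16)*476 + 420 = 0*476 + 420 = 0 + 420 = 420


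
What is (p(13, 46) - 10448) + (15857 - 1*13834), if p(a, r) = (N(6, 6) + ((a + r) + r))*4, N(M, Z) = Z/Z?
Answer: -8001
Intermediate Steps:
N(M, Z) = 1
p(a, r) = 4 + 4*a + 8*r (p(a, r) = (1 + ((a + r) + r))*4 = (1 + (a + 2*r))*4 = (1 + a + 2*r)*4 = 4 + 4*a + 8*r)
(p(13, 46) - 10448) + (15857 - 1*13834) = ((4 + 4*13 + 8*46) - 10448) + (15857 - 1*13834) = ((4 + 52 + 368) - 10448) + (15857 - 13834) = (424 - 10448) + 2023 = -10024 + 2023 = -8001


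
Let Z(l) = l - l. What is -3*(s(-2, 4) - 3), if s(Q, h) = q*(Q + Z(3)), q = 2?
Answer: 21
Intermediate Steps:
Z(l) = 0
s(Q, h) = 2*Q (s(Q, h) = 2*(Q + 0) = 2*Q)
-3*(s(-2, 4) - 3) = -3*(2*(-2) - 3) = -3*(-4 - 3) = -3*(-7) = 21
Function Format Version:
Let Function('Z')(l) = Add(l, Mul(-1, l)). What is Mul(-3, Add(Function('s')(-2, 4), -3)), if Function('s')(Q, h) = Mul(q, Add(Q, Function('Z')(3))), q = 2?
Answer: 21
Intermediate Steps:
Function('Z')(l) = 0
Function('s')(Q, h) = Mul(2, Q) (Function('s')(Q, h) = Mul(2, Add(Q, 0)) = Mul(2, Q))
Mul(-3, Add(Function('s')(-2, 4), -3)) = Mul(-3, Add(Mul(2, -2), -3)) = Mul(-3, Add(-4, -3)) = Mul(-3, -7) = 21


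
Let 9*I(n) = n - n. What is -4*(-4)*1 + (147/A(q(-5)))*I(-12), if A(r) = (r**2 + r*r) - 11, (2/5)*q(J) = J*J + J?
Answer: 16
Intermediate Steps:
q(J) = 5*J/2 + 5*J**2/2 (q(J) = 5*(J*J + J)/2 = 5*(J**2 + J)/2 = 5*(J + J**2)/2 = 5*J/2 + 5*J**2/2)
I(n) = 0 (I(n) = (n - n)/9 = (1/9)*0 = 0)
A(r) = -11 + 2*r**2 (A(r) = (r**2 + r**2) - 11 = 2*r**2 - 11 = -11 + 2*r**2)
-4*(-4)*1 + (147/A(q(-5)))*I(-12) = -4*(-4)*1 + (147/(-11 + 2*((5/2)*(-5)*(1 - 5))**2))*0 = 16*1 + (147/(-11 + 2*((5/2)*(-5)*(-4))**2))*0 = 16 + (147/(-11 + 2*50**2))*0 = 16 + (147/(-11 + 2*2500))*0 = 16 + (147/(-11 + 5000))*0 = 16 + (147/4989)*0 = 16 + (147*(1/4989))*0 = 16 + (49/1663)*0 = 16 + 0 = 16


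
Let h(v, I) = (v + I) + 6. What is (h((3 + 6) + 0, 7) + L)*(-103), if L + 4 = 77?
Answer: -9785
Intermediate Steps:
L = 73 (L = -4 + 77 = 73)
h(v, I) = 6 + I + v (h(v, I) = (I + v) + 6 = 6 + I + v)
(h((3 + 6) + 0, 7) + L)*(-103) = ((6 + 7 + ((3 + 6) + 0)) + 73)*(-103) = ((6 + 7 + (9 + 0)) + 73)*(-103) = ((6 + 7 + 9) + 73)*(-103) = (22 + 73)*(-103) = 95*(-103) = -9785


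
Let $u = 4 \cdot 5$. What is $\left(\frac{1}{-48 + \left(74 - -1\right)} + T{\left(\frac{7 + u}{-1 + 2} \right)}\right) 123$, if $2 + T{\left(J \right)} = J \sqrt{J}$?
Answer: $- \frac{2173}{9} + 9963 \sqrt{3} \approx 17015.0$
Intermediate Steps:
$u = 20$
$T{\left(J \right)} = -2 + J^{\frac{3}{2}}$ ($T{\left(J \right)} = -2 + J \sqrt{J} = -2 + J^{\frac{3}{2}}$)
$\left(\frac{1}{-48 + \left(74 - -1\right)} + T{\left(\frac{7 + u}{-1 + 2} \right)}\right) 123 = \left(\frac{1}{-48 + \left(74 - -1\right)} - \left(2 - \left(\frac{7 + 20}{-1 + 2}\right)^{\frac{3}{2}}\right)\right) 123 = \left(\frac{1}{-48 + \left(74 + 1\right)} - \left(2 - \left(\frac{27}{1}\right)^{\frac{3}{2}}\right)\right) 123 = \left(\frac{1}{-48 + 75} - \left(2 - \left(27 \cdot 1\right)^{\frac{3}{2}}\right)\right) 123 = \left(\frac{1}{27} - \left(2 - 27^{\frac{3}{2}}\right)\right) 123 = \left(\frac{1}{27} - \left(2 - 81 \sqrt{3}\right)\right) 123 = \left(- \frac{53}{27} + 81 \sqrt{3}\right) 123 = - \frac{2173}{9} + 9963 \sqrt{3}$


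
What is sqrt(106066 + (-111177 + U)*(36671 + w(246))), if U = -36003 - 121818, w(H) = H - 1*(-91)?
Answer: I*sqrt(9954971918) ≈ 99775.0*I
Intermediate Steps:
w(H) = 91 + H (w(H) = H + 91 = 91 + H)
U = -157821
sqrt(106066 + (-111177 + U)*(36671 + w(246))) = sqrt(106066 + (-111177 - 157821)*(36671 + (91 + 246))) = sqrt(106066 - 268998*(36671 + 337)) = sqrt(106066 - 268998*37008) = sqrt(106066 - 9955077984) = sqrt(-9954971918) = I*sqrt(9954971918)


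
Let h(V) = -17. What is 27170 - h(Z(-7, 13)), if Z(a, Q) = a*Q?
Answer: 27187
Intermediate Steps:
Z(a, Q) = Q*a
27170 - h(Z(-7, 13)) = 27170 - 1*(-17) = 27170 + 17 = 27187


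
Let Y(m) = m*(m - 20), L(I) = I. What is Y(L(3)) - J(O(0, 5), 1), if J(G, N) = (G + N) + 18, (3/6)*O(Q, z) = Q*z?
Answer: -70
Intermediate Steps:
O(Q, z) = 2*Q*z (O(Q, z) = 2*(Q*z) = 2*Q*z)
Y(m) = m*(-20 + m)
J(G, N) = 18 + G + N
Y(L(3)) - J(O(0, 5), 1) = 3*(-20 + 3) - (18 + 2*0*5 + 1) = 3*(-17) - (18 + 0 + 1) = -51 - 1*19 = -51 - 19 = -70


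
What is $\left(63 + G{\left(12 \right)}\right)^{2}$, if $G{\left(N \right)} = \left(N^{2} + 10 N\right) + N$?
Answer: $114921$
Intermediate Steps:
$G{\left(N \right)} = N^{2} + 11 N$
$\left(63 + G{\left(12 \right)}\right)^{2} = \left(63 + 12 \left(11 + 12\right)\right)^{2} = \left(63 + 12 \cdot 23\right)^{2} = \left(63 + 276\right)^{2} = 339^{2} = 114921$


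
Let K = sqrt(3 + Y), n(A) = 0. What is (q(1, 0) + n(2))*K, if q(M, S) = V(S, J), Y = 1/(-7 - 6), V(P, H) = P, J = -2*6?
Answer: 0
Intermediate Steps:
J = -12
Y = -1/13 (Y = 1/(-13) = -1/13 ≈ -0.076923)
q(M, S) = S
K = sqrt(494)/13 (K = sqrt(3 - 1/13) = sqrt(38/13) = sqrt(494)/13 ≈ 1.7097)
(q(1, 0) + n(2))*K = (0 + 0)*(sqrt(494)/13) = 0*(sqrt(494)/13) = 0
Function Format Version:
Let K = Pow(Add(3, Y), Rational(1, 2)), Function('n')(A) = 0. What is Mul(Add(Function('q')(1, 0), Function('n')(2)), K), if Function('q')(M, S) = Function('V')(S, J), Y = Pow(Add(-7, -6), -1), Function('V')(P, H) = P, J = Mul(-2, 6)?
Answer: 0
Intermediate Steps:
J = -12
Y = Rational(-1, 13) (Y = Pow(-13, -1) = Rational(-1, 13) ≈ -0.076923)
Function('q')(M, S) = S
K = Mul(Rational(1, 13), Pow(494, Rational(1, 2))) (K = Pow(Add(3, Rational(-1, 13)), Rational(1, 2)) = Pow(Rational(38, 13), Rational(1, 2)) = Mul(Rational(1, 13), Pow(494, Rational(1, 2))) ≈ 1.7097)
Mul(Add(Function('q')(1, 0), Function('n')(2)), K) = Mul(Add(0, 0), Mul(Rational(1, 13), Pow(494, Rational(1, 2)))) = Mul(0, Mul(Rational(1, 13), Pow(494, Rational(1, 2)))) = 0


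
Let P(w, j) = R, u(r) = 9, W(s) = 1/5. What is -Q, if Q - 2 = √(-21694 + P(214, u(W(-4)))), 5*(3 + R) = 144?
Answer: -2 - I*√541705/5 ≈ -2.0 - 147.2*I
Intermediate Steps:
W(s) = ⅕
R = 129/5 (R = -3 + (⅕)*144 = -3 + 144/5 = 129/5 ≈ 25.800)
P(w, j) = 129/5
Q = 2 + I*√541705/5 (Q = 2 + √(-21694 + 129/5) = 2 + √(-108341/5) = 2 + I*√541705/5 ≈ 2.0 + 147.2*I)
-Q = -(2 + I*√541705/5) = -2 - I*√541705/5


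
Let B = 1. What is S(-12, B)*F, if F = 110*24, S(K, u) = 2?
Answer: 5280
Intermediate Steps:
F = 2640
S(-12, B)*F = 2*2640 = 5280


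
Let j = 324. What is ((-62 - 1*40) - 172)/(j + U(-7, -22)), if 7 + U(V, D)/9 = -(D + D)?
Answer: -274/657 ≈ -0.41705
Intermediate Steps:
U(V, D) = -63 - 18*D (U(V, D) = -63 + 9*(-(D + D)) = -63 + 9*(-2*D) = -63 - 18*D)
((-62 - 1*40) - 172)/(j + U(-7, -22)) = ((-62 - 1*40) - 172)/(324 + (-63 - 18*(-22))) = ((-62 - 40) - 172)/(324 + (-63 + 396)) = (-102 - 172)/(324 + 333) = -274/657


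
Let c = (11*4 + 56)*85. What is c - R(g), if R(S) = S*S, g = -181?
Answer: -24261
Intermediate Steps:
c = 8500 (c = (44 + 56)*85 = 100*85 = 8500)
R(S) = S²
c - R(g) = 8500 - 1*(-181)² = 8500 - 1*32761 = 8500 - 32761 = -24261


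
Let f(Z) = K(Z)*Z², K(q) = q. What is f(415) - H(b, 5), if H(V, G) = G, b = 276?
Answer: 71473370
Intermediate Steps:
f(Z) = Z³ (f(Z) = Z*Z² = Z³)
f(415) - H(b, 5) = 415³ - 1*5 = 71473375 - 5 = 71473370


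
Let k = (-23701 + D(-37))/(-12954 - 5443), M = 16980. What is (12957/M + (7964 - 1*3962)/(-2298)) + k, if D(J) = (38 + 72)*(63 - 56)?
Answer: 10688535109/39880648660 ≈ 0.26801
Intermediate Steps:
D(J) = 770 (D(J) = 110*7 = 770)
k = 22931/18397 (k = (-23701 + 770)/(-12954 - 5443) = -22931/(-18397) = -22931*(-1/18397) = 22931/18397 ≈ 1.2465)
(12957/M + (7964 - 1*3962)/(-2298)) + k = (12957/16980 + (7964 - 1*3962)/(-2298)) + 22931/18397 = (12957*(1/16980) + (7964 - 3962)*(-1/2298)) + 22931/18397 = (4319/5660 + 4002*(-1/2298)) + 22931/18397 = (4319/5660 - 667/383) + 22931/18397 = -2121043/2167780 + 22931/18397 = 10688535109/39880648660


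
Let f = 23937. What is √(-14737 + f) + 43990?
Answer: 43990 + 20*√23 ≈ 44086.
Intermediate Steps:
√(-14737 + f) + 43990 = √(-14737 + 23937) + 43990 = √9200 + 43990 = 20*√23 + 43990 = 43990 + 20*√23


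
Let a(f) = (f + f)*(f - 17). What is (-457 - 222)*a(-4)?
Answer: -114072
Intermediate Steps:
a(f) = 2*f*(-17 + f) (a(f) = (2*f)*(-17 + f) = 2*f*(-17 + f))
(-457 - 222)*a(-4) = (-457 - 222)*(2*(-4)*(-17 - 4)) = -1358*(-4)*(-21) = -679*168 = -114072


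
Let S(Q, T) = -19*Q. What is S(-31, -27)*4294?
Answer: 2529166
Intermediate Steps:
S(-31, -27)*4294 = -19*(-31)*4294 = 589*4294 = 2529166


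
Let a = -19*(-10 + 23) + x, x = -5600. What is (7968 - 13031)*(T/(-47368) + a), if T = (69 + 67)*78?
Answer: 175288214019/5921 ≈ 2.9604e+7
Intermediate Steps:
a = -5847 (a = -19*(-10 + 23) - 5600 = -19*13 - 5600 = -247 - 5600 = -5847)
T = 10608 (T = 136*78 = 10608)
(7968 - 13031)*(T/(-47368) + a) = (7968 - 13031)*(10608/(-47368) - 5847) = -5063*(10608*(-1/47368) - 5847) = -5063*(-1326/5921 - 5847) = -5063*(-34621413/5921) = 175288214019/5921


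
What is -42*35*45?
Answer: -66150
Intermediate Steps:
-42*35*45 = -1470*45 = -66150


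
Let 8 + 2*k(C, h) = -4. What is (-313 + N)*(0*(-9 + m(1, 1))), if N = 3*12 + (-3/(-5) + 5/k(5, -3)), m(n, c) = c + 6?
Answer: 0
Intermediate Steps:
k(C, h) = -6 (k(C, h) = -4 + (½)*(-4) = -4 - 2 = -6)
m(n, c) = 6 + c
N = 1073/30 (N = 3*12 + (-3/(-5) + 5/(-6)) = 36 + (-3*(-⅕) + 5*(-⅙)) = 36 + (⅗ - ⅚) = 36 - 7/30 = 1073/30 ≈ 35.767)
(-313 + N)*(0*(-9 + m(1, 1))) = (-313 + 1073/30)*(0*(-9 + (6 + 1))) = -0*(-9 + 7) = -0*(-2) = -8317/30*0 = 0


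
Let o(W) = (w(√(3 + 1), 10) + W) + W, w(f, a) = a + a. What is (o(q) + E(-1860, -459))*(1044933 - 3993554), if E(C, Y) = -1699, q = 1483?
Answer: -3794875227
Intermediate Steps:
w(f, a) = 2*a
o(W) = 20 + 2*W (o(W) = (2*10 + W) + W = (20 + W) + W = 20 + 2*W)
(o(q) + E(-1860, -459))*(1044933 - 3993554) = ((20 + 2*1483) - 1699)*(1044933 - 3993554) = ((20 + 2966) - 1699)*(-2948621) = (2986 - 1699)*(-2948621) = 1287*(-2948621) = -3794875227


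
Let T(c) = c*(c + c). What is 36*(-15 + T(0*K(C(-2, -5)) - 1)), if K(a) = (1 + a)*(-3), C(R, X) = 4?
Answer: -468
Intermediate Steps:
K(a) = -3 - 3*a
T(c) = 2*c² (T(c) = c*(2*c) = 2*c²)
36*(-15 + T(0*K(C(-2, -5)) - 1)) = 36*(-15 + 2*(0*(-3 - 3*4) - 1)²) = 36*(-15 + 2*(0*(-3 - 12) - 1)²) = 36*(-15 + 2*(0*(-15) - 1)²) = 36*(-15 + 2*(0 - 1)²) = 36*(-15 + 2*(-1)²) = 36*(-15 + 2*1) = 36*(-15 + 2) = 36*(-13) = -468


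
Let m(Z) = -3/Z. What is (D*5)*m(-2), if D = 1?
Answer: 15/2 ≈ 7.5000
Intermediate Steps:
(D*5)*m(-2) = (1*5)*(-3/(-2)) = 5*(-3*(-½)) = 5*(3/2) = 15/2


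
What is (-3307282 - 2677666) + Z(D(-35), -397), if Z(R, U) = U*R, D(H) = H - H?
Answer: -5984948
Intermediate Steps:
D(H) = 0
Z(R, U) = R*U
(-3307282 - 2677666) + Z(D(-35), -397) = (-3307282 - 2677666) + 0*(-397) = -5984948 + 0 = -5984948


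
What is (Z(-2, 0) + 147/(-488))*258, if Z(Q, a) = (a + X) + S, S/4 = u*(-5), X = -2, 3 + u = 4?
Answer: -1403907/244 ≈ -5753.7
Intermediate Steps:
u = 1 (u = -3 + 4 = 1)
S = -20 (S = 4*(1*(-5)) = 4*(-5) = -20)
Z(Q, a) = -22 + a (Z(Q, a) = (a - 2) - 20 = (-2 + a) - 20 = -22 + a)
(Z(-2, 0) + 147/(-488))*258 = ((-22 + 0) + 147/(-488))*258 = (-22 + 147*(-1/488))*258 = (-22 - 147/488)*258 = -10883/488*258 = -1403907/244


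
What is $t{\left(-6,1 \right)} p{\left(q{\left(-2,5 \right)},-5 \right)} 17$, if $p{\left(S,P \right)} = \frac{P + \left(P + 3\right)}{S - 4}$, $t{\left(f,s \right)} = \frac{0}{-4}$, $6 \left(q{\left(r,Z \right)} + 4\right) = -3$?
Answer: $0$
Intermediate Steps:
$q{\left(r,Z \right)} = - \frac{9}{2}$ ($q{\left(r,Z \right)} = -4 + \frac{1}{6} \left(-3\right) = -4 - \frac{1}{2} = - \frac{9}{2}$)
$t{\left(f,s \right)} = 0$ ($t{\left(f,s \right)} = 0 \left(- \frac{1}{4}\right) = 0$)
$p{\left(S,P \right)} = \frac{3 + 2 P}{-4 + S}$ ($p{\left(S,P \right)} = \frac{P + \left(3 + P\right)}{-4 + S} = \frac{3 + 2 P}{-4 + S}$)
$t{\left(-6,1 \right)} p{\left(q{\left(-2,5 \right)},-5 \right)} 17 = 0 \frac{3 + 2 \left(-5\right)}{-4 - \frac{9}{2}} \cdot 17 = 0 \frac{3 - 10}{- \frac{17}{2}} \cdot 17 = 0 \left(\left(- \frac{2}{17}\right) \left(-7\right)\right) 17 = 0 \cdot \frac{14}{17} \cdot 17 = 0 \cdot 17 = 0$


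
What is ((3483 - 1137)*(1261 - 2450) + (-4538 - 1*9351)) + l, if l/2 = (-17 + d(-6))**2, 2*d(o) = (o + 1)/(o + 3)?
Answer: -50449685/18 ≈ -2.8028e+6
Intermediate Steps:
d(o) = (1 + o)/(2*(3 + o)) (d(o) = ((o + 1)/(o + 3))/2 = ((1 + o)/(3 + o))/2 = (1 + o)/(2*(3 + o)))
l = 9409/18 (l = 2*(-17 + (1 - 6)/(2*(3 - 6)))**2 = 2*(-17 + (1/2)*(-5)/(-3))**2 = 2*(-17 + (1/2)*(-1/3)*(-5))**2 = 2*(-17 + 5/6)**2 = 2*(-97/6)**2 = 2*(9409/36) = 9409/18 ≈ 522.72)
((3483 - 1137)*(1261 - 2450) + (-4538 - 1*9351)) + l = ((3483 - 1137)*(1261 - 2450) + (-4538 - 1*9351)) + 9409/18 = (2346*(-1189) + (-4538 - 9351)) + 9409/18 = (-2789394 - 13889) + 9409/18 = -2803283 + 9409/18 = -50449685/18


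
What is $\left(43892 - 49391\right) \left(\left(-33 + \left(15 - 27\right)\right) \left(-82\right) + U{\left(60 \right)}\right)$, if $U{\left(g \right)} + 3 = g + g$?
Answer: $-20934693$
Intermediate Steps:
$U{\left(g \right)} = -3 + 2 g$ ($U{\left(g \right)} = -3 + \left(g + g\right) = -3 + 2 g$)
$\left(43892 - 49391\right) \left(\left(-33 + \left(15 - 27\right)\right) \left(-82\right) + U{\left(60 \right)}\right) = \left(43892 - 49391\right) \left(\left(-33 + \left(15 - 27\right)\right) \left(-82\right) + \left(-3 + 2 \cdot 60\right)\right) = - 5499 \left(\left(-33 - 12\right) \left(-82\right) + \left(-3 + 120\right)\right) = - 5499 \left(\left(-45\right) \left(-82\right) + 117\right) = - 5499 \left(3690 + 117\right) = \left(-5499\right) 3807 = -20934693$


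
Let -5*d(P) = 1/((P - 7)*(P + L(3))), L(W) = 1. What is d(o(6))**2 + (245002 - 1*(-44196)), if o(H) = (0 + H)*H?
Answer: 8324051103551/28783225 ≈ 2.8920e+5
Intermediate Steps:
o(H) = H**2 (o(H) = H*H = H**2)
d(P) = -1/(5*(1 + P)*(-7 + P)) (d(P) = -1/((P + 1)*(P - 7))/5 = -1/((1 + P)*(-7 + P))/5 = -1/(5*(1 + P)*(-7 + P)))
d(o(6))**2 + (245002 - 1*(-44196)) = (1/(35 - 5*(6**2)**2 + 30*6**2))**2 + (245002 - 1*(-44196)) = (1/(35 - 5*36**2 + 30*36))**2 + (245002 + 44196) = (1/(35 - 5*1296 + 1080))**2 + 289198 = (1/(35 - 6480 + 1080))**2 + 289198 = (1/(-5365))**2 + 289198 = (-1/5365)**2 + 289198 = 1/28783225 + 289198 = 8324051103551/28783225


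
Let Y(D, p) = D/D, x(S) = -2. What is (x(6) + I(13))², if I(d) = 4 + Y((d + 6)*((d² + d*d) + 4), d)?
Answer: 9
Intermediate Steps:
Y(D, p) = 1
I(d) = 5 (I(d) = 4 + 1 = 5)
(x(6) + I(13))² = (-2 + 5)² = 3² = 9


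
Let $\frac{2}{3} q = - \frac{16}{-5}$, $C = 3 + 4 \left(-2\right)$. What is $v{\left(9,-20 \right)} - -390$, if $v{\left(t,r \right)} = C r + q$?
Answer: $\frac{2474}{5} \approx 494.8$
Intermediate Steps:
$C = -5$ ($C = 3 - 8 = -5$)
$q = \frac{24}{5}$ ($q = \frac{3 \left(- \frac{16}{-5}\right)}{2} = \frac{3 \left(\left(-16\right) \left(- \frac{1}{5}\right)\right)}{2} = \frac{3}{2} \cdot \frac{16}{5} = \frac{24}{5} \approx 4.8$)
$v{\left(t,r \right)} = \frac{24}{5} - 5 r$ ($v{\left(t,r \right)} = - 5 r + \frac{24}{5} = \frac{24}{5} - 5 r$)
$v{\left(9,-20 \right)} - -390 = \left(\frac{24}{5} - -100\right) - -390 = \left(\frac{24}{5} + 100\right) + 390 = \frac{524}{5} + 390 = \frac{2474}{5}$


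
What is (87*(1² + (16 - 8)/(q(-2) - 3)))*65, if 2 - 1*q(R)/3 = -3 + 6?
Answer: -1885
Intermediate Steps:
q(R) = -3 (q(R) = 6 - 3*(-3 + 6) = 6 - 3*3 = 6 - 9 = -3)
(87*(1² + (16 - 8)/(q(-2) - 3)))*65 = (87*(1² + (16 - 8)/(-3 - 3)))*65 = (87*(1 + 8/(-6)))*65 = (87*(1 + 8*(-⅙)))*65 = (87*(1 - 4/3))*65 = (87*(-⅓))*65 = -29*65 = -1885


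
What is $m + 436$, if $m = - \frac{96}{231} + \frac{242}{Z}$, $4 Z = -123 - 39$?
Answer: $\frac{2679472}{6237} \approx 429.61$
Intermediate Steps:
$Z = - \frac{81}{2}$ ($Z = \frac{-123 - 39}{4} = \frac{1}{4} \left(-162\right) = - \frac{81}{2} \approx -40.5$)
$m = - \frac{39860}{6237}$ ($m = - \frac{96}{231} + \frac{242}{- \frac{81}{2}} = \left(-96\right) \frac{1}{231} + 242 \left(- \frac{2}{81}\right) = - \frac{32}{77} - \frac{484}{81} = - \frac{39860}{6237} \approx -6.3909$)
$m + 436 = - \frac{39860}{6237} + 436 = \frac{2679472}{6237}$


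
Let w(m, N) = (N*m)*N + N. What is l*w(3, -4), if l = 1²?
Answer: 44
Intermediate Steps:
w(m, N) = N + m*N² (w(m, N) = m*N² + N = N + m*N²)
l = 1
l*w(3, -4) = 1*(-4*(1 - 4*3)) = 1*(-4*(1 - 12)) = 1*(-4*(-11)) = 1*44 = 44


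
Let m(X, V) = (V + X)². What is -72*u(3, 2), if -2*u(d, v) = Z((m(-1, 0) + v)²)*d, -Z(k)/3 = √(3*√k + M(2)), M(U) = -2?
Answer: -324*√7 ≈ -857.22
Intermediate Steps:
Z(k) = -3*√(-2 + 3*√k) (Z(k) = -3*√(3*√k - 2) = -3*√(-2 + 3*√k))
u(d, v) = 3*d*√(-2 + 3*√((1 + v)²))/2 (u(d, v) = -(-3*√(-2 + 3*√(((0 - 1)² + v)²)))*d/2 = -(-3*√(-2 + 3*√(((-1)² + v)²)))*d/2 = -(-3*√(-2 + 3*√((1 + v)²)))*d/2 = -(-3)*d*√(-2 + 3*√((1 + v)²))/2 = 3*d*√(-2 + 3*√((1 + v)²))/2)
-72*u(3, 2) = -108*3*√(-2 + 3*√((1 + 2)²)) = -108*3*√(-2 + 3*√(3²)) = -108*3*√(-2 + 3*√9) = -108*3*√(-2 + 3*3) = -108*3*√(-2 + 9) = -108*3*√7 = -324*√7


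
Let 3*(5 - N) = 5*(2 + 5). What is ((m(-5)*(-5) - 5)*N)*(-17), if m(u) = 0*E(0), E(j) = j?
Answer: -1700/3 ≈ -566.67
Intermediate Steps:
m(u) = 0 (m(u) = 0*0 = 0)
N = -20/3 (N = 5 - 5*(2 + 5)/3 = 5 - 5*7/3 = 5 - ⅓*35 = 5 - 35/3 = -20/3 ≈ -6.6667)
((m(-5)*(-5) - 5)*N)*(-17) = ((0*(-5) - 5)*(-20/3))*(-17) = ((0 - 5)*(-20/3))*(-17) = -5*(-20/3)*(-17) = (100/3)*(-17) = -1700/3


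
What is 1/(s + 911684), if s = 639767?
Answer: 1/1551451 ≈ 6.4456e-7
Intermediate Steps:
1/(s + 911684) = 1/(639767 + 911684) = 1/1551451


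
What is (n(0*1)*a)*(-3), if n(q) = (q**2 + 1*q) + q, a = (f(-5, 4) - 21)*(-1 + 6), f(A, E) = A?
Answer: 0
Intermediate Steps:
a = -130 (a = (-5 - 21)*(-1 + 6) = -26*5 = -130)
n(q) = q**2 + 2*q (n(q) = (q**2 + q) + q = (q + q**2) + q = q**2 + 2*q)
(n(0*1)*a)*(-3) = (((0*1)*(2 + 0*1))*(-130))*(-3) = ((0*(2 + 0))*(-130))*(-3) = ((0*2)*(-130))*(-3) = (0*(-130))*(-3) = 0*(-3) = 0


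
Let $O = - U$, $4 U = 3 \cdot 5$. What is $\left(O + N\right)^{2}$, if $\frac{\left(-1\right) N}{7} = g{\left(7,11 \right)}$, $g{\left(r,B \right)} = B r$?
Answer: $\frac{4713241}{16} \approx 2.9458 \cdot 10^{5}$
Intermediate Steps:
$U = \frac{15}{4}$ ($U = \frac{3 \cdot 5}{4} = \frac{1}{4} \cdot 15 = \frac{15}{4} \approx 3.75$)
$N = -539$ ($N = - 7 \cdot 11 \cdot 7 = \left(-7\right) 77 = -539$)
$O = - \frac{15}{4}$ ($O = \left(-1\right) \frac{15}{4} = - \frac{15}{4} \approx -3.75$)
$\left(O + N\right)^{2} = \left(- \frac{15}{4} - 539\right)^{2} = \left(- \frac{2171}{4}\right)^{2} = \frac{4713241}{16}$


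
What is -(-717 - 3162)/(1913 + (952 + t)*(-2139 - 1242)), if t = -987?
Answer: 3879/120248 ≈ 0.032258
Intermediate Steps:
-(-717 - 3162)/(1913 + (952 + t)*(-2139 - 1242)) = -(-717 - 3162)/(1913 + (952 - 987)*(-2139 - 1242)) = -(-3879)/(1913 - 35*(-3381)) = -(-3879)/(1913 + 118335) = -(-3879)/120248 = -1*(-3879/120248) = 3879/120248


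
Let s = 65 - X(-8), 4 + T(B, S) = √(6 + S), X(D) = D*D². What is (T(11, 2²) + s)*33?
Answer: 18909 + 33*√10 ≈ 19013.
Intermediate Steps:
X(D) = D³
T(B, S) = -4 + √(6 + S)
s = 577 (s = 65 - 1*(-8)³ = 65 - 1*(-512) = 65 + 512 = 577)
(T(11, 2²) + s)*33 = ((-4 + √(6 + 2²)) + 577)*33 = ((-4 + √(6 + 4)) + 577)*33 = ((-4 + √10) + 577)*33 = (573 + √10)*33 = 18909 + 33*√10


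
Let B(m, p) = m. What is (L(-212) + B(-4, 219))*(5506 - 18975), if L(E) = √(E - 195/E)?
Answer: 53876 - 13469*I*√2371697/106 ≈ 53876.0 - 1.9569e+5*I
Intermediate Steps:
(L(-212) + B(-4, 219))*(5506 - 18975) = (√(-212 - 195/(-212)) - 4)*(5506 - 18975) = (√(-212 - 195*(-1/212)) - 4)*(-13469) = (√(-212 + 195/212) - 4)*(-13469) = (√(-44749/212) - 4)*(-13469) = (I*√2371697/106 - 4)*(-13469) = (-4 + I*√2371697/106)*(-13469) = 53876 - 13469*I*√2371697/106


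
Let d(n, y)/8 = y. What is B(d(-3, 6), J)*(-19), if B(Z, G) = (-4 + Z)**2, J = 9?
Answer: -36784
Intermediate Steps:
d(n, y) = 8*y
B(d(-3, 6), J)*(-19) = (-4 + 8*6)**2*(-19) = (-4 + 48)**2*(-19) = 44**2*(-19) = 1936*(-19) = -36784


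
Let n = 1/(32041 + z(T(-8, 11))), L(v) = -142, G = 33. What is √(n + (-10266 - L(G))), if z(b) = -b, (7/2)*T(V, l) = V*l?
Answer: I*√510083953276515/224463 ≈ 100.62*I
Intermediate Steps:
T(V, l) = 2*V*l/7 (T(V, l) = 2*(V*l)/7 = 2*V*l/7)
n = 7/224463 (n = 1/(32041 - 2*(-8)*11/7) = 1/(32041 - 1*(-176/7)) = 1/(32041 + 176/7) = 1/(224463/7) = 7/224463 ≈ 3.1186e-5)
√(n + (-10266 - L(G))) = √(7/224463 + (-10266 - 1*(-142))) = √(7/224463 + (-10266 + 142)) = √(7/224463 - 10124) = √(-2272463405/224463) = I*√510083953276515/224463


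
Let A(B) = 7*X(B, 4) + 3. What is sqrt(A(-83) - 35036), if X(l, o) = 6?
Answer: I*sqrt(34991) ≈ 187.06*I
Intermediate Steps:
A(B) = 45 (A(B) = 7*6 + 3 = 42 + 3 = 45)
sqrt(A(-83) - 35036) = sqrt(45 - 35036) = sqrt(-34991) = I*sqrt(34991)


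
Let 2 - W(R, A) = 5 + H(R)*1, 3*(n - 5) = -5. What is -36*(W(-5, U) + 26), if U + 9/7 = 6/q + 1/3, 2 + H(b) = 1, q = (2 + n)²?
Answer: -864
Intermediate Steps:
n = 10/3 (n = 5 + (⅓)*(-5) = 5 - 5/3 = 10/3 ≈ 3.3333)
q = 256/9 (q = (2 + 10/3)² = (16/3)² = 256/9 ≈ 28.444)
H(b) = -1 (H(b) = -2 + 1 = -1)
U = -1993/2688 (U = -9/7 + (6/(256/9) + 1/3) = -9/7 + (6*(9/256) + 1*(⅓)) = -9/7 + (27/128 + ⅓) = -9/7 + 209/384 = -1993/2688 ≈ -0.74144)
W(R, A) = -2 (W(R, A) = 2 - (5 - 1*1) = 2 - (5 - 1) = 2 - 1*4 = 2 - 4 = -2)
-36*(W(-5, U) + 26) = -36*(-2 + 26) = -36*24 = -864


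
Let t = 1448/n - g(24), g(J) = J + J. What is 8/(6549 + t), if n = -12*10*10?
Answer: 1200/974969 ≈ 0.0012308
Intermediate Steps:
n = -1200 (n = -120*10 = -1200)
g(J) = 2*J
t = -7381/150 (t = 1448/(-1200) - 2*24 = 1448*(-1/1200) - 1*48 = -181/150 - 48 = -7381/150 ≈ -49.207)
8/(6549 + t) = 8/(6549 - 7381/150) = 8/(974969/150) = 8*(150/974969) = 1200/974969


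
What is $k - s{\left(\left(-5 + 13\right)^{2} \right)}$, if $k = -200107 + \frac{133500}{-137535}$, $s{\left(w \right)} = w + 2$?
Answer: $- \frac{1835395137}{9169} \approx -2.0017 \cdot 10^{5}$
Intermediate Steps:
$s{\left(w \right)} = 2 + w$
$k = - \frac{1834789983}{9169}$ ($k = -200107 + 133500 \left(- \frac{1}{137535}\right) = -200107 - \frac{8900}{9169} = - \frac{1834789983}{9169} \approx -2.0011 \cdot 10^{5}$)
$k - s{\left(\left(-5 + 13\right)^{2} \right)} = - \frac{1834789983}{9169} - \left(2 + \left(-5 + 13\right)^{2}\right) = - \frac{1834789983}{9169} - \left(2 + 8^{2}\right) = - \frac{1834789983}{9169} - \left(2 + 64\right) = - \frac{1834789983}{9169} - 66 = - \frac{1835395137}{9169}$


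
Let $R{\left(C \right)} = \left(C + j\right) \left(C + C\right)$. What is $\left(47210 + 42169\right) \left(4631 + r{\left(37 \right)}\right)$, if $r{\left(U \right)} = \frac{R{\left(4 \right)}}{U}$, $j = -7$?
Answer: $\frac{15312678417}{37} \approx 4.1386 \cdot 10^{8}$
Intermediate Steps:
$R{\left(C \right)} = 2 C \left(-7 + C\right)$ ($R{\left(C \right)} = \left(C - 7\right) \left(C + C\right) = \left(-7 + C\right) 2 C = 2 C \left(-7 + C\right)$)
$r{\left(U \right)} = - \frac{24}{U}$ ($r{\left(U \right)} = \frac{2 \cdot 4 \left(-7 + 4\right)}{U} = \frac{2 \cdot 4 \left(-3\right)}{U} = - \frac{24}{U}$)
$\left(47210 + 42169\right) \left(4631 + r{\left(37 \right)}\right) = \left(47210 + 42169\right) \left(4631 - \frac{24}{37}\right) = 89379 \left(4631 - \frac{24}{37}\right) = 89379 \cdot \frac{171323}{37} = \frac{15312678417}{37}$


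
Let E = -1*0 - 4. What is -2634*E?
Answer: 10536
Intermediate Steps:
E = -4 (E = 0 - 4 = -4)
-2634*E = -2634*(-4) = 10536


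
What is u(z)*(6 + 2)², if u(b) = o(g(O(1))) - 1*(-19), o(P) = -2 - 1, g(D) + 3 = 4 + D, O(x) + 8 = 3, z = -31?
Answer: 1024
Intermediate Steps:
O(x) = -5 (O(x) = -8 + 3 = -5)
g(D) = 1 + D (g(D) = -3 + (4 + D) = 1 + D)
o(P) = -3
u(b) = 16 (u(b) = -3 - 1*(-19) = -3 + 19 = 16)
u(z)*(6 + 2)² = 16*(6 + 2)² = 16*8² = 16*64 = 1024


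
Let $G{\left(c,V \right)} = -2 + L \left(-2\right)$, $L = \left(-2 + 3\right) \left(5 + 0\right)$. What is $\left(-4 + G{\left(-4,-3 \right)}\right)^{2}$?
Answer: $256$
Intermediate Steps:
$L = 5$ ($L = 1 \cdot 5 = 5$)
$G{\left(c,V \right)} = -12$ ($G{\left(c,V \right)} = -2 + 5 \left(-2\right) = -2 - 10 = -12$)
$\left(-4 + G{\left(-4,-3 \right)}\right)^{2} = \left(-4 - 12\right)^{2} = \left(-16\right)^{2} = 256$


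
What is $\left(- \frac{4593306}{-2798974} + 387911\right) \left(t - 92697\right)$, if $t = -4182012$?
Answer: $- \frac{2320648457574041790}{1399487} \approx -1.6582 \cdot 10^{12}$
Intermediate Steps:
$\left(- \frac{4593306}{-2798974} + 387911\right) \left(t - 92697\right) = \left(- \frac{4593306}{-2798974} + 387911\right) \left(-4182012 - 92697\right) = \left(\left(-4593306\right) \left(- \frac{1}{2798974}\right) + 387911\right) \left(-4274709\right) = \left(\frac{2296653}{1399487} + 387911\right) \left(-4274709\right) = \frac{542878698310}{1399487} \left(-4274709\right) = - \frac{2320648457574041790}{1399487}$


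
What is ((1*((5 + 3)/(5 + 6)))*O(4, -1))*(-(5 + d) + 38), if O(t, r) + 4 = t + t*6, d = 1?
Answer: 6144/11 ≈ 558.54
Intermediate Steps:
O(t, r) = -4 + 7*t (O(t, r) = -4 + (t + t*6) = -4 + (t + 6*t) = -4 + 7*t)
((1*((5 + 3)/(5 + 6)))*O(4, -1))*(-(5 + d) + 38) = ((1*((5 + 3)/(5 + 6)))*(-4 + 7*4))*(-(5 + 1) + 38) = ((1*(8/11))*(-4 + 28))*(-1*6 + 38) = ((1*(8*(1/11)))*24)*(-6 + 38) = ((1*(8/11))*24)*32 = ((8/11)*24)*32 = (192/11)*32 = 6144/11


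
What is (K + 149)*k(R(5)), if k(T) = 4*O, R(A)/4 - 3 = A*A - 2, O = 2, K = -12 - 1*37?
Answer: 800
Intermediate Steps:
K = -49 (K = -12 - 37 = -49)
R(A) = 4 + 4*A² (R(A) = 12 + 4*(A*A - 2) = 12 + 4*(A² - 2) = 12 + 4*(-2 + A²) = 12 + (-8 + 4*A²) = 4 + 4*A²)
k(T) = 8 (k(T) = 4*2 = 8)
(K + 149)*k(R(5)) = (-49 + 149)*8 = 100*8 = 800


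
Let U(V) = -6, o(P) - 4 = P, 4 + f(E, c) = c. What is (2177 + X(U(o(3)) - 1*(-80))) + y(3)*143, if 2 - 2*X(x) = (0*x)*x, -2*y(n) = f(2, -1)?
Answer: 5071/2 ≈ 2535.5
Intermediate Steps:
f(E, c) = -4 + c
o(P) = 4 + P
y(n) = 5/2 (y(n) = -(-4 - 1)/2 = -1/2*(-5) = 5/2)
X(x) = 1 (X(x) = 1 - 0*x*x/2 = 1 - 0*x = 1 - 1/2*0 = 1 + 0 = 1)
(2177 + X(U(o(3)) - 1*(-80))) + y(3)*143 = (2177 + 1) + (5/2)*143 = 2178 + 715/2 = 5071/2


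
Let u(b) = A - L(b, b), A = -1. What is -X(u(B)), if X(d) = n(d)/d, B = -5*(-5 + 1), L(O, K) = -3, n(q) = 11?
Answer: -11/2 ≈ -5.5000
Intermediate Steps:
B = 20 (B = -5*(-4) = 20)
u(b) = 2 (u(b) = -1 - 1*(-3) = -1 + 3 = 2)
X(d) = 11/d
-X(u(B)) = -11/2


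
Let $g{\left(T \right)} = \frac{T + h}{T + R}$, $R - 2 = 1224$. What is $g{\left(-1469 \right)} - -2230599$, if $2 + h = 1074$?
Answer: $\frac{542035954}{243} \approx 2.2306 \cdot 10^{6}$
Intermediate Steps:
$R = 1226$ ($R = 2 + 1224 = 1226$)
$h = 1072$ ($h = -2 + 1074 = 1072$)
$g{\left(T \right)} = \frac{1072 + T}{1226 + T}$ ($g{\left(T \right)} = \frac{T + 1072}{T + 1226} = \frac{1072 + T}{1226 + T}$)
$g{\left(-1469 \right)} - -2230599 = \frac{1072 - 1469}{1226 - 1469} - -2230599 = \frac{1}{-243} \left(-397\right) + 2230599 = \left(- \frac{1}{243}\right) \left(-397\right) + 2230599 = \frac{397}{243} + 2230599 = \frac{542035954}{243}$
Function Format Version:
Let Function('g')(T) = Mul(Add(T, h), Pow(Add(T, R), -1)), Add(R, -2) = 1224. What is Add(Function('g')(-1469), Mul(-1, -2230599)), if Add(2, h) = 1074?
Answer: Rational(542035954, 243) ≈ 2.2306e+6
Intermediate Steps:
R = 1226 (R = Add(2, 1224) = 1226)
h = 1072 (h = Add(-2, 1074) = 1072)
Function('g')(T) = Mul(Pow(Add(1226, T), -1), Add(1072, T)) (Function('g')(T) = Mul(Add(T, 1072), Pow(Add(T, 1226), -1)) = Mul(Add(1072, T), Pow(Add(1226, T), -1)) = Mul(Pow(Add(1226, T), -1), Add(1072, T)))
Add(Function('g')(-1469), Mul(-1, -2230599)) = Add(Mul(Pow(Add(1226, -1469), -1), Add(1072, -1469)), Mul(-1, -2230599)) = Add(Mul(Pow(-243, -1), -397), 2230599) = Add(Mul(Rational(-1, 243), -397), 2230599) = Add(Rational(397, 243), 2230599) = Rational(542035954, 243)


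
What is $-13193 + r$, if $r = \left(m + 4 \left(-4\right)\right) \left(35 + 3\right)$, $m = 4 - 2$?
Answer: $-13725$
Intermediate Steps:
$m = 2$ ($m = 4 - 2 = 2$)
$r = -532$ ($r = \left(2 + 4 \left(-4\right)\right) \left(35 + 3\right) = \left(2 - 16\right) 38 = \left(-14\right) 38 = -532$)
$-13193 + r = -13193 - 532 = -13725$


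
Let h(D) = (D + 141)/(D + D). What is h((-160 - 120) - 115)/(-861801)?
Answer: -127/340411395 ≈ -3.7308e-7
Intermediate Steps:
h(D) = (141 + D)/(2*D) (h(D) = (141 + D)/((2*D)) = (141 + D)*(1/(2*D)) = (141 + D)/(2*D))
h((-160 - 120) - 115)/(-861801) = ((141 + ((-160 - 120) - 115))/(2*((-160 - 120) - 115)))/(-861801) = ((141 + (-280 - 115))/(2*(-280 - 115)))*(-1/861801) = ((½)*(141 - 395)/(-395))*(-1/861801) = ((½)*(-1/395)*(-254))*(-1/861801) = (127/395)*(-1/861801) = -127/340411395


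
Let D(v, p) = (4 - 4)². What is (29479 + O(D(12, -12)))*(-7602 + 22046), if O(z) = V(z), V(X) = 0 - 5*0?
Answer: 425794676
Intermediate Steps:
D(v, p) = 0 (D(v, p) = 0² = 0)
V(X) = 0 (V(X) = 0 + 0 = 0)
O(z) = 0
(29479 + O(D(12, -12)))*(-7602 + 22046) = (29479 + 0)*(-7602 + 22046) = 29479*14444 = 425794676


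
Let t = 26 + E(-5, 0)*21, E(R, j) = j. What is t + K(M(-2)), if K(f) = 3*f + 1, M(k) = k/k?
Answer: 30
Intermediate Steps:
M(k) = 1
K(f) = 1 + 3*f
t = 26 (t = 26 + 0*21 = 26 + 0 = 26)
t + K(M(-2)) = 26 + (1 + 3*1) = 26 + (1 + 3) = 26 + 4 = 30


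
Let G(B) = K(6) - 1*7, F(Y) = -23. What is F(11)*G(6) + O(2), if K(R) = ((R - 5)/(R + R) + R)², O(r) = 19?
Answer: -96647/144 ≈ -671.16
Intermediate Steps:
K(R) = (R + (-5 + R)/(2*R))² (K(R) = ((-5 + R)/((2*R)) + R)² = ((-5 + R)*(1/(2*R)) + R)² = ((-5 + R)/(2*R) + R)² = (R + (-5 + R)/(2*R))²)
G(B) = 4321/144 (G(B) = (¼)*(-5 + 6 + 2*6²)²/6² - 1*7 = (¼)*(1/36)*(-5 + 6 + 2*36)² - 7 = (¼)*(1/36)*(-5 + 6 + 72)² - 7 = (¼)*(1/36)*73² - 7 = (¼)*(1/36)*5329 - 7 = 5329/144 - 7 = 4321/144)
F(11)*G(6) + O(2) = -23*4321/144 + 19 = -99383/144 + 19 = -96647/144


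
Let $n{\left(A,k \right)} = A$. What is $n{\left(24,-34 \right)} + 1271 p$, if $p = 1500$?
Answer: $1906524$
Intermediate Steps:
$n{\left(24,-34 \right)} + 1271 p = 24 + 1271 \cdot 1500 = 24 + 1906500 = 1906524$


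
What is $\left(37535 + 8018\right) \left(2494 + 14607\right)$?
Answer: $779001853$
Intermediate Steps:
$\left(37535 + 8018\right) \left(2494 + 14607\right) = 45553 \cdot 17101 = 779001853$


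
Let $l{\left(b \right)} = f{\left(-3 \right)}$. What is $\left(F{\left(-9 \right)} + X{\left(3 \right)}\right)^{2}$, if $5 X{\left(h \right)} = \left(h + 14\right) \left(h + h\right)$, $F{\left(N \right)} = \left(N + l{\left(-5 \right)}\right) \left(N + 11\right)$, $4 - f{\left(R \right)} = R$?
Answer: $\frac{6724}{25} \approx 268.96$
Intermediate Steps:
$f{\left(R \right)} = 4 - R$
$l{\left(b \right)} = 7$ ($l{\left(b \right)} = 4 - -3 = 4 + 3 = 7$)
$F{\left(N \right)} = \left(7 + N\right) \left(11 + N\right)$ ($F{\left(N \right)} = \left(N + 7\right) \left(N + 11\right) = \left(7 + N\right) \left(11 + N\right)$)
$X{\left(h \right)} = \frac{2 h \left(14 + h\right)}{5}$ ($X{\left(h \right)} = \frac{\left(h + 14\right) \left(h + h\right)}{5} = \frac{\left(14 + h\right) 2 h}{5} = \frac{2 h \left(14 + h\right)}{5}$)
$\left(F{\left(-9 \right)} + X{\left(3 \right)}\right)^{2} = \left(\left(77 + \left(-9\right)^{2} + 18 \left(-9\right)\right) + \frac{2}{5} \cdot 3 \left(14 + 3\right)\right)^{2} = \left(\left(77 + 81 - 162\right) + \frac{2}{5} \cdot 3 \cdot 17\right)^{2} = \left(-4 + \frac{102}{5}\right)^{2} = \left(\frac{82}{5}\right)^{2} = \frac{6724}{25}$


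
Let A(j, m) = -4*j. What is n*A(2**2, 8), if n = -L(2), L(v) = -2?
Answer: -32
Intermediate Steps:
n = 2 (n = -1*(-2) = 2)
n*A(2**2, 8) = 2*(-4*2**2) = 2*(-4*4) = 2*(-16) = -32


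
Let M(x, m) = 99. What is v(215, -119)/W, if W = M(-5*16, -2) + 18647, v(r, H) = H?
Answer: -17/2678 ≈ -0.0063480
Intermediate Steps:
W = 18746 (W = 99 + 18647 = 18746)
v(215, -119)/W = -119/18746 = -119*1/18746 = -17/2678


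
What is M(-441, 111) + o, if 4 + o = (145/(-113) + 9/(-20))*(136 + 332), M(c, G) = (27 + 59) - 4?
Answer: -414219/565 ≈ -733.13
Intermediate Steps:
M(c, G) = 82 (M(c, G) = 86 - 4 = 82)
o = -460549/565 (o = -4 + (145/(-113) + 9/(-20))*(136 + 332) = -4 + (145*(-1/113) + 9*(-1/20))*468 = -4 + (-145/113 - 9/20)*468 = -4 - 3917/2260*468 = -4 - 458289/565 = -460549/565 ≈ -815.13)
M(-441, 111) + o = 82 - 460549/565 = -414219/565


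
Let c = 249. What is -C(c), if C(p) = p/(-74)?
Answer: 249/74 ≈ 3.3649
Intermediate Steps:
C(p) = -p/74 (C(p) = p*(-1/74) = -p/74)
-C(c) = -(-1)*249/74 = -1*(-249/74) = 249/74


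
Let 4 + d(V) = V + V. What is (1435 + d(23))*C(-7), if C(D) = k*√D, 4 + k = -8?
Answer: -17724*I*√7 ≈ -46893.0*I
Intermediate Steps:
d(V) = -4 + 2*V (d(V) = -4 + (V + V) = -4 + 2*V)
k = -12 (k = -4 - 8 = -12)
C(D) = -12*√D
(1435 + d(23))*C(-7) = (1435 + (-4 + 2*23))*(-12*I*√7) = (1435 + (-4 + 46))*(-12*I*√7) = (1435 + 42)*(-12*I*√7) = 1477*(-12*I*√7) = -17724*I*√7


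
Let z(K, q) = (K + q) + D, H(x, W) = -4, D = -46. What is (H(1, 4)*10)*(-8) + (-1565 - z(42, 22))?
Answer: -1263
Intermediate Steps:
z(K, q) = -46 + K + q (z(K, q) = (K + q) - 46 = -46 + K + q)
(H(1, 4)*10)*(-8) + (-1565 - z(42, 22)) = -4*10*(-8) + (-1565 - (-46 + 42 + 22)) = -40*(-8) + (-1565 - 1*18) = 320 + (-1565 - 18) = 320 - 1583 = -1263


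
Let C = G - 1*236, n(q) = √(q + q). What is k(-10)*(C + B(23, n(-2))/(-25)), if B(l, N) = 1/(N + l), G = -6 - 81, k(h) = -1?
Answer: 4303998/13325 - 2*I/13325 ≈ 323.0 - 0.00015009*I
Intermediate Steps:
n(q) = √2*√q (n(q) = √(2*q) = √2*√q)
G = -87
C = -323 (C = -87 - 1*236 = -87 - 236 = -323)
k(-10)*(C + B(23, n(-2))/(-25)) = -(-323 + 1/((√2*√(-2) + 23)*(-25))) = -(-323 - 1/25/(√2*(I*√2) + 23)) = -(-323 - 1/25/(2*I + 23)) = -(-323 - 1/25/(23 + 2*I)) = -(-323 + ((23 - 2*I)/533)*(-1/25)) = -(-323 - (23 - 2*I)/13325) = 323 + (23 - 2*I)/13325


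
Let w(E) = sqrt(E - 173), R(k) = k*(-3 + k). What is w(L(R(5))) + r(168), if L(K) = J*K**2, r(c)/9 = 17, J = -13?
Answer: 153 + I*sqrt(1473) ≈ 153.0 + 38.38*I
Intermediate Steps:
r(c) = 153 (r(c) = 9*17 = 153)
L(K) = -13*K**2
w(E) = sqrt(-173 + E)
w(L(R(5))) + r(168) = sqrt(-173 - 13*25*(-3 + 5)**2) + 153 = sqrt(-173 - 13*(5*2)**2) + 153 = sqrt(-173 - 13*10**2) + 153 = sqrt(-173 - 13*100) + 153 = sqrt(-173 - 1300) + 153 = sqrt(-1473) + 153 = I*sqrt(1473) + 153 = 153 + I*sqrt(1473)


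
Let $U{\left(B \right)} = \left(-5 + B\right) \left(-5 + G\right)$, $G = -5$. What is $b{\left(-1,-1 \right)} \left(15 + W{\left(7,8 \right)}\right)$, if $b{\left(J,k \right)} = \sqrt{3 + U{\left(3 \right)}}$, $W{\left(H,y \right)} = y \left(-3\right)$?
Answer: $- 9 \sqrt{23} \approx -43.162$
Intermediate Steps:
$U{\left(B \right)} = 50 - 10 B$ ($U{\left(B \right)} = \left(-5 + B\right) \left(-5 - 5\right) = \left(-5 + B\right) \left(-10\right) = 50 - 10 B$)
$W{\left(H,y \right)} = - 3 y$
$b{\left(J,k \right)} = \sqrt{23}$ ($b{\left(J,k \right)} = \sqrt{3 + \left(50 - 30\right)} = \sqrt{3 + 20} = \sqrt{23}$)
$b{\left(-1,-1 \right)} \left(15 + W{\left(7,8 \right)}\right) = \sqrt{23} \left(15 - 24\right) = \sqrt{23} \left(-9\right) = - 9 \sqrt{23}$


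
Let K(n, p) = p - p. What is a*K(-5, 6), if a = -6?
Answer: 0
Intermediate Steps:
K(n, p) = 0
a*K(-5, 6) = -6*0 = 0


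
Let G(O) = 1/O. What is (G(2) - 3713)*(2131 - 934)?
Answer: -8887725/2 ≈ -4.4439e+6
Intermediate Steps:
(G(2) - 3713)*(2131 - 934) = (1/2 - 3713)*(2131 - 934) = (1/2 - 3713)*1197 = -7425/2*1197 = -8887725/2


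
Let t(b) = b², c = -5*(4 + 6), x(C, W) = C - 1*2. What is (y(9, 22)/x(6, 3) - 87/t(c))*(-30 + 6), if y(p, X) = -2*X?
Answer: 165522/625 ≈ 264.83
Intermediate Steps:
x(C, W) = -2 + C (x(C, W) = C - 2 = -2 + C)
c = -50 (c = -5*10 = -50)
(y(9, 22)/x(6, 3) - 87/t(c))*(-30 + 6) = ((-2*22)/(-2 + 6) - 87/((-50)²))*(-30 + 6) = (-44/4 - 87/2500)*(-24) = (-44*¼ - 87*1/2500)*(-24) = (-11 - 87/2500)*(-24) = -27587/2500*(-24) = 165522/625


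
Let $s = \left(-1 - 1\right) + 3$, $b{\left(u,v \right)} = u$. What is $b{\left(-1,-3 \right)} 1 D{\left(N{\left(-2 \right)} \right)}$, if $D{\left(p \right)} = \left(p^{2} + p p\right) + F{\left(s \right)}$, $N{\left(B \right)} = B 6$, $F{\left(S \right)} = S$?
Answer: $-289$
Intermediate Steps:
$s = 1$ ($s = -2 + 3 = 1$)
$N{\left(B \right)} = 6 B$
$D{\left(p \right)} = 1 + 2 p^{2}$ ($D{\left(p \right)} = \left(p^{2} + p p\right) + 1 = \left(p^{2} + p^{2}\right) + 1 = 2 p^{2} + 1 = 1 + 2 p^{2}$)
$b{\left(-1,-3 \right)} 1 D{\left(N{\left(-2 \right)} \right)} = \left(-1\right) 1 \left(1 + 2 \left(6 \left(-2\right)\right)^{2}\right) = - (1 + 2 \left(-12\right)^{2}) = - (1 + 2 \cdot 144) = - (1 + 288) = \left(-1\right) 289 = -289$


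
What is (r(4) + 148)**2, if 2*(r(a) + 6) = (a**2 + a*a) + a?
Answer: 25600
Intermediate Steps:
r(a) = -6 + a**2 + a/2 (r(a) = -6 + ((a**2 + a*a) + a)/2 = -6 + ((a**2 + a**2) + a)/2 = -6 + (2*a**2 + a)/2 = -6 + (a + 2*a**2)/2 = -6 + (a**2 + a/2) = -6 + a**2 + a/2)
(r(4) + 148)**2 = ((-6 + 4**2 + (1/2)*4) + 148)**2 = ((-6 + 16 + 2) + 148)**2 = (12 + 148)**2 = 160**2 = 25600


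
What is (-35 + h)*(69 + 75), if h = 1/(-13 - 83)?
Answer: -10083/2 ≈ -5041.5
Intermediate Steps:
h = -1/96 (h = 1/(-96) = -1/96 ≈ -0.010417)
(-35 + h)*(69 + 75) = (-35 - 1/96)*(69 + 75) = -3361/96*144 = -10083/2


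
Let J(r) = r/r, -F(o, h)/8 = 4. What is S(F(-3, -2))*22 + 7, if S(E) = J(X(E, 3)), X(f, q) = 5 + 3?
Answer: 29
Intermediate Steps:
F(o, h) = -32 (F(o, h) = -8*4 = -32)
X(f, q) = 8
J(r) = 1
S(E) = 1
S(F(-3, -2))*22 + 7 = 1*22 + 7 = 22 + 7 = 29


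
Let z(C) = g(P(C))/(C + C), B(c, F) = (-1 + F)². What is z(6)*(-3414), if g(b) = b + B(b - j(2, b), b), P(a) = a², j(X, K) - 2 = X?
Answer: -717509/2 ≈ -3.5875e+5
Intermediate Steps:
j(X, K) = 2 + X
g(b) = b + (-1 + b)²
z(C) = (C² + (-1 + C²)²)/(2*C) (z(C) = (C² + (-1 + C²)²)/(C + C) = (C² + (-1 + C²)²)/((2*C)) = (C² + (-1 + C²)²)*(1/(2*C)) = (C² + (-1 + C²)²)/(2*C))
z(6)*(-3414) = ((½)*(1 + 6⁴ - 1*6²)/6)*(-3414) = ((½)*(⅙)*(1 + 1296 - 1*36))*(-3414) = ((½)*(⅙)*(1 + 1296 - 36))*(-3414) = ((½)*(⅙)*1261)*(-3414) = (1261/12)*(-3414) = -717509/2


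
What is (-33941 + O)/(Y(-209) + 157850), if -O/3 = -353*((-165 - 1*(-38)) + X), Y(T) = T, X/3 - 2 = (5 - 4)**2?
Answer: -158903/157641 ≈ -1.0080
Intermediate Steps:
X = 9 (X = 6 + 3*(5 - 4)**2 = 6 + 3*1**2 = 6 + 3*1 = 6 + 3 = 9)
O = -124962 (O = -(-1059)*((-165 - 1*(-38)) + 9) = -(-1059)*((-165 + 38) + 9) = -(-1059)*(-127 + 9) = -(-1059)*(-118) = -3*41654 = -124962)
(-33941 + O)/(Y(-209) + 157850) = (-33941 - 124962)/(-209 + 157850) = -158903/157641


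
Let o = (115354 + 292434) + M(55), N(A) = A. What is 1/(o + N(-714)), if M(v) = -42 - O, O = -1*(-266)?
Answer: 1/406766 ≈ 2.4584e-6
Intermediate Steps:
O = 266
M(v) = -308 (M(v) = -42 - 1*266 = -42 - 266 = -308)
o = 407480 (o = (115354 + 292434) - 308 = 407788 - 308 = 407480)
1/(o + N(-714)) = 1/(407480 - 714) = 1/406766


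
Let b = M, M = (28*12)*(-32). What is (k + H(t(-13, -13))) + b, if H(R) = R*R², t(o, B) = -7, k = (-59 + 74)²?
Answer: -10870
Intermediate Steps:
k = 225 (k = 15² = 225)
M = -10752 (M = 336*(-32) = -10752)
H(R) = R³
b = -10752
(k + H(t(-13, -13))) + b = (225 + (-7)³) - 10752 = (225 - 343) - 10752 = -118 - 10752 = -10870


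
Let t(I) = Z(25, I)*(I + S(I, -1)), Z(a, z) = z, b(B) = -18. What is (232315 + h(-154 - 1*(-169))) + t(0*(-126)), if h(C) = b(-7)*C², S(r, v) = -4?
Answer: 228265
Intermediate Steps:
t(I) = I*(-4 + I) (t(I) = I*(I - 4) = I*(-4 + I))
h(C) = -18*C²
(232315 + h(-154 - 1*(-169))) + t(0*(-126)) = (232315 - 18*(-154 - 1*(-169))²) + (0*(-126))*(-4 + 0*(-126)) = (232315 - 18*(-154 + 169)²) + 0*(-4 + 0) = (232315 - 18*15²) + 0*(-4) = (232315 - 18*225) + 0 = (232315 - 4050) + 0 = 228265 + 0 = 228265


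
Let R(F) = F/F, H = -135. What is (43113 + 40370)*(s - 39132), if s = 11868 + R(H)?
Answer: -2275997029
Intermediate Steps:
R(F) = 1
s = 11869 (s = 11868 + 1 = 11869)
(43113 + 40370)*(s - 39132) = (43113 + 40370)*(11869 - 39132) = 83483*(-27263) = -2275997029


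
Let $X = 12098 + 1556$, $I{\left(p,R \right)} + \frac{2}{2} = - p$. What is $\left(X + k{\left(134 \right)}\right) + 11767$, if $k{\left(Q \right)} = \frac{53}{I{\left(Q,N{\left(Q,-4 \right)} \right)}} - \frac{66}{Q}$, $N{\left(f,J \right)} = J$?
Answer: $\frac{229924939}{9045} \approx 25420.0$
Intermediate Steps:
$I{\left(p,R \right)} = -1 - p$
$k{\left(Q \right)} = - \frac{66}{Q} + \frac{53}{-1 - Q}$ ($k{\left(Q \right)} = \frac{53}{-1 - Q} - \frac{66}{Q} = - \frac{66}{Q} + \frac{53}{-1 - Q}$)
$X = 13654$
$\left(X + k{\left(134 \right)}\right) + 11767 = \left(13654 + \frac{-66 - 15946}{134 \left(1 + 134\right)}\right) + 11767 = \left(13654 + \frac{-66 - 15946}{134 \cdot 135}\right) + 11767 = \left(13654 + \frac{1}{134} \cdot \frac{1}{135} \left(-16012\right)\right) + 11767 = \left(13654 - \frac{8006}{9045}\right) + 11767 = \frac{123492424}{9045} + 11767 = \frac{229924939}{9045}$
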